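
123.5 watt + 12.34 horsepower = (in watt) 9325. Check: 123.5 watt = 123.5 W. 1 horsepower = 745.69987 W, so 12.34 horsepower = 12.34 * 745.69987 = 9201.9364 W. Sum: 123.5 + 9201.9364 = 9325.4364 W. 9325.4364 W = 9325.4364 watt ≈ 9325 watt (4 s.f.).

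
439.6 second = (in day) 439.6 second = 439.6 s. 1 day = 86400 s, so 439.6 s = 439.6 / 86400 = 0.005087963 day ≈ 0.005088 day (4 s.f.). Final answer: 0.005088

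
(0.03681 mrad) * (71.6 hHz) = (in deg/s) 15.1. Check: 1 mrad = 0.001 rad, so 0.03681 mrad = 0.03681 * 0.001 = 3.681e-05 rad. 1 hHz = 100 Hz, so 71.6 hHz = 71.6 * 100 = 7160 Hz. Combine: 3.681e-05 rad * 7160 Hz = 0.2635596 rad/s. 1 deg/s = 0.017453293 rad/s, so 0.2635596 rad/s = 0.2635596 / 0.017453293 = 15.100853 deg/s ≈ 15.1 deg/s (4 s.f.).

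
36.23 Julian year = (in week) 1 Julian year = 31557600 s, so 36.23 Julian year = 36.23 * 31557600 = 1.1433318e+09 s. 1 week = 604800 s, so 1.1433318e+09 s = 1.1433318e+09 / 604800 = 1890.4296 week ≈ 1890 week (4 s.f.). Final answer: 1890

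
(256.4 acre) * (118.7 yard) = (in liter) 1 acre = 4046.8564 m^2, so 256.4 acre = 256.4 * 4046.8564 = 1037614 m^2. 1 yard = 0.9144 m, so 118.7 yard = 118.7 * 0.9144 = 108.53928 m. Combine: 1037614 m^2 * 108.53928 m = 1.1262188e+08 m^3. 1 liter = 0.001 m^3, so 1.1262188e+08 m^3 = 1.1262188e+08 / 0.001 = 1.1262188e+11 liter ≈ 1.126e+11 liter (4 s.f.). Final answer: 1.126e+11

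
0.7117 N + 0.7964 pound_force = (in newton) 4.254. Check: 0.7117 N is already in N. 1 pound_force = 4.4482216 N, so 0.7964 pound_force = 0.7964 * 4.4482216 = 3.5425637 N. Sum: 0.7117 + 3.5425637 = 4.2542637 N. 4.2542637 N = 4.2542637 newton ≈ 4.254 newton (4 s.f.).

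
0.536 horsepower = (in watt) 1 horsepower = 745.69987 W, so 0.536 horsepower = 0.536 * 745.69987 = 399.69513 W. 399.69513 W = 399.69513 watt ≈ 399.7 watt (4 s.f.). Final answer: 399.7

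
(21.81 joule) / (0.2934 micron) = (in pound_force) 21.81 joule = 21.81 J. 1 micron = 1e-06 m, so 0.2934 micron = 0.2934 * 1e-06 = 2.934e-07 m. Combine: 21.81 J / 2.934e-07 m = 74335378 N. 1 pound_force = 4.4482216 N, so 74335378 N = 74335378 / 4.4482216 = 16711258 pound_force ≈ 1.671e+07 pound_force (4 s.f.). Final answer: 1.671e+07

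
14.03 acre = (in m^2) 5.678e+04. Check: 1 acre = 4046.8564 m^2, so 14.03 acre = 14.03 * 4046.8564 = 56777.396 m^2. Result: 56777.396 m^2 ≈ 5.678e+04 m^2 (4 s.f.).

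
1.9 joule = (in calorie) 0.4541. Check: 1.9 joule = 1.9 J. 1 calorie = 4.184 J, so 1.9 J = 1.9 / 4.184 = 0.4541109 calorie ≈ 0.4541 calorie (4 s.f.).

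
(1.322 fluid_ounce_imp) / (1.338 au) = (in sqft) 1 fluid_ounce_imp = 2.8413063e-05 m^3, so 1.322 fluid_ounce_imp = 1.322 * 2.8413063e-05 = 3.7562069e-05 m^3. 1 au = 1.4959787e+11 m, so 1.338 au = 1.338 * 1.4959787e+11 = 2.0016195e+11 m. Combine: 3.7562069e-05 m^3 / 2.0016195e+11 m = 1.8765839e-16 m^2. 1 sqft = 0.09290304 m^2, so 1.8765839e-16 m^2 = 1.8765839e-16 / 0.09290304 = 2.0199381e-15 sqft ≈ 2.02e-15 sqft (4 s.f.). Final answer: 2.02e-15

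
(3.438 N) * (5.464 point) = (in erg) 3.438 N is already in N. 1 point = 0.00035277778 m, so 5.464 point = 5.464 * 0.00035277778 = 0.0019275778 m. Combine: 3.438 N * 0.0019275778 m = 0.0066270124 J. 1 erg = 1e-07 J, so 0.0066270124 J = 0.0066270124 / 1e-07 = 66270.124 erg ≈ 6.627e+04 erg (4 s.f.). Final answer: 6.627e+04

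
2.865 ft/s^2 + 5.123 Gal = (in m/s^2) 0.9245. Check: 1 ft/s^2 = 0.3048 m/s^2, so 2.865 ft/s^2 = 2.865 * 0.3048 = 0.873252 m/s^2. 1 Gal = 0.01 m/s^2, so 5.123 Gal = 5.123 * 0.01 = 0.05123 m/s^2. Sum: 0.873252 + 0.05123 = 0.924482 m/s^2. Result: 0.924482 m/s^2 ≈ 0.9245 m/s^2 (4 s.f.).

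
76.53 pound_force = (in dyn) 1 pound_force = 4.4482216 N, so 76.53 pound_force = 76.53 * 4.4482216 = 340.4224 N. 1 dyn = 1e-05 N, so 340.4224 N = 340.4224 / 1e-05 = 34042240 dyn ≈ 3.404e+07 dyn (4 s.f.). Final answer: 3.404e+07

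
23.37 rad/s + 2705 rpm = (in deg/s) 1.757e+04. Check: 23.37 rad/s is already in rad/s. 1 rpm = 0.10471976 rad/s, so 2705 rpm = 2705 * 0.10471976 = 283.26694 rad/s. Sum: 23.37 + 283.26694 = 306.63694 rad/s. 1 deg/s = 0.017453293 rad/s, so 306.63694 rad/s = 306.63694 / 0.017453293 = 17569.002 deg/s ≈ 1.757e+04 deg/s (4 s.f.).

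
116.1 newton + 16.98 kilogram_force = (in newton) 282.6. Check: 116.1 newton = 116.1 N. 1 kilogram_force = 9.80665 N, so 16.98 kilogram_force = 16.98 * 9.80665 = 166.51692 N. Sum: 116.1 + 166.51692 = 282.61692 N. 282.61692 N = 282.61692 newton ≈ 282.6 newton (4 s.f.).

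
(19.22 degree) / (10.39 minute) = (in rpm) 0.005138. Check: 1 degree = 0.017453293 rad, so 19.22 degree = 19.22 * 0.017453293 = 0.33545228 rad. 1 minute = 60 s, so 10.39 minute = 10.39 * 60 = 623.4 s. Combine: 0.33545228 rad / 623.4 s = 0.00053810119 rad/s. 1 rpm = 0.10471976 rad/s, so 0.00053810119 rad/s = 0.00053810119 / 0.10471976 = 0.0051384879 rpm ≈ 0.005138 rpm (4 s.f.).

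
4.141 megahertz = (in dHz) 4.141e+07. Check: 1 megahertz = 1000000 Hz, so 4.141 megahertz = 4.141 * 1000000 = 4141000 Hz. 1 dHz = 0.1 Hz, so 4141000 Hz = 4141000 / 0.1 = 41410000 dHz ≈ 4.141e+07 dHz (4 s.f.).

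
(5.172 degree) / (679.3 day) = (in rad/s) 1 degree = 0.017453293 rad, so 5.172 degree = 5.172 * 0.017453293 = 0.090268429 rad. 1 day = 86400 s, so 679.3 day = 679.3 * 86400 = 58691520 s. Combine: 0.090268429 rad / 58691520 s = 1.5380148e-09 rad/s. Result: 1.5380148e-09 rad/s ≈ 1.538e-09 rad/s (4 s.f.). Final answer: 1.538e-09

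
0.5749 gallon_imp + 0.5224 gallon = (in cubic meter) 1 gallon_imp = 0.00454609 m^3, so 0.5749 gallon_imp = 0.5749 * 0.00454609 = 0.0026135471 m^3. 1 gallon = 0.0037854118 m^3, so 0.5224 gallon = 0.5224 * 0.0037854118 = 0.0019774991 m^3. Sum: 0.0026135471 + 0.0019774991 = 0.0045910463 m^3. 0.0045910463 m^3 = 0.0045910463 cubic meter ≈ 0.004591 cubic meter (4 s.f.). Final answer: 0.004591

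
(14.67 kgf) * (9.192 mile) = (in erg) 2.128e+13. Check: 1 kgf = 9.80665 N, so 14.67 kgf = 14.67 * 9.80665 = 143.86356 N. 1 mile = 1609.344 m, so 9.192 mile = 9.192 * 1609.344 = 14793.09 m. Combine: 143.86356 N * 14793.09 m = 2128186.5 J. 1 erg = 1e-07 J, so 2128186.5 J = 2128186.5 / 1e-07 = 2.1281865e+13 erg ≈ 2.128e+13 erg (4 s.f.).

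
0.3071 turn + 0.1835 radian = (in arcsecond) 1 turn = 6.2831853 rad, so 0.3071 turn = 0.3071 * 6.2831853 = 1.9295662 rad. 0.1835 radian = 0.1835 rad. Sum: 1.9295662 + 0.1835 = 2.1130662 rad. 1 arcsecond = 4.8481368e-06 rad, so 2.1130662 rad = 2.1130662 / 4.8481368e-06 = 435851.19 arcsecond ≈ 4.359e+05 arcsecond (4 s.f.). Final answer: 4.359e+05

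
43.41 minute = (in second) 1 minute = 60 s, so 43.41 minute = 43.41 * 60 = 2604.6 s. 2604.6 s = 2604.6 second ≈ 2605 second (4 s.f.). Final answer: 2605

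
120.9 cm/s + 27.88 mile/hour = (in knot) 26.58. Check: 1 cm/s = 0.01 m/s, so 120.9 cm/s = 120.9 * 0.01 = 1.209 m/s. 1 mile/hour = 0.44704 m/s, so 27.88 mile/hour = 27.88 * 0.44704 = 12.463475 m/s. Sum: 1.209 + 12.463475 = 13.672475 m/s. 1 knot = 0.51444444 m/s, so 13.672475 m/s = 13.672475 / 0.51444444 = 26.577166 knot ≈ 26.58 knot (4 s.f.).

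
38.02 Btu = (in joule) 4.011e+04. Check: 1 Btu = 1055.0559 J, so 38.02 Btu = 38.02 * 1055.0559 = 40113.224 J. 40113.224 J = 40113.224 joule ≈ 4.011e+04 joule (4 s.f.).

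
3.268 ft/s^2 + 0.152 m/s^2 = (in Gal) 1 ft/s^2 = 0.3048 m/s^2, so 3.268 ft/s^2 = 3.268 * 0.3048 = 0.9960864 m/s^2. 0.152 m/s^2 is already in m/s^2. Sum: 0.9960864 + 0.152 = 1.1480864 m/s^2. 1 Gal = 0.01 m/s^2, so 1.1480864 m/s^2 = 1.1480864 / 0.01 = 114.80864 Gal ≈ 114.8 Gal (4 s.f.). Final answer: 114.8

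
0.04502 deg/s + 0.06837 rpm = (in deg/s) 0.4552. Check: 1 deg/s = 0.017453293 rad/s, so 0.04502 deg/s = 0.04502 * 0.017453293 = 0.00078574723 rad/s. 1 rpm = 0.10471976 rad/s, so 0.06837 rpm = 0.06837 * 0.10471976 = 0.0071596897 rad/s. Sum: 0.00078574723 + 0.0071596897 = 0.0079454369 rad/s. 1 deg/s = 0.017453293 rad/s, so 0.0079454369 rad/s = 0.0079454369 / 0.017453293 = 0.45524 deg/s ≈ 0.4552 deg/s (4 s.f.).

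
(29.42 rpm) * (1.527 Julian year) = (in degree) 8.506e+09. Check: 1 rpm = 0.10471976 rad/s, so 29.42 rpm = 29.42 * 0.10471976 = 3.0808552 rad/s. 1 Julian year = 31557600 s, so 1.527 Julian year = 1.527 * 31557600 = 48188455 s. Combine: 3.0808552 rad/s * 48188455 s = 1.4846165e+08 rad. 1 degree = 0.017453293 rad, so 1.4846165e+08 rad = 1.4846165e+08 / 0.017453293 = 8.5062261e+09 degree ≈ 8.506e+09 degree (4 s.f.).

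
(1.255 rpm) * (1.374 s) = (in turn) 1 rpm = 0.10471976 rad/s, so 1.255 rpm = 1.255 * 0.10471976 = 0.13142329 rad/s. 1.374 s is already in s. Combine: 0.13142329 rad/s * 1.374 s = 0.1805756 rad. 1 turn = 6.2831853 rad, so 0.1805756 rad = 0.1805756 / 6.2831853 = 0.0287395 turn ≈ 0.02874 turn (4 s.f.). Final answer: 0.02874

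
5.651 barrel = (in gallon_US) 1 barrel = 0.15898729 m^3, so 5.651 barrel = 5.651 * 0.15898729 = 0.8984372 m^3. 1 gallon_US = 0.0037854118 m^3, so 0.8984372 m^3 = 0.8984372 / 0.0037854118 = 237.342 gallon_US ≈ 237.3 gallon_US (4 s.f.). Final answer: 237.3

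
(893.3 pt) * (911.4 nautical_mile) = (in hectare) 1 pt = 0.00035277778 m, so 893.3 pt = 893.3 * 0.00035277778 = 0.31513639 m. 1 nautical_mile = 1852 m, so 911.4 nautical_mile = 911.4 * 1852 = 1687912.8 m. Combine: 0.31513639 m * 1687912.8 m = 531922.74 m^2. 1 hectare = 10000 m^2, so 531922.74 m^2 = 531922.74 / 10000 = 53.192274 hectare ≈ 53.19 hectare (4 s.f.). Final answer: 53.19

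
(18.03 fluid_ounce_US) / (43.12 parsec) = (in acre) 9.903e-26. Check: 1 fluid_ounce_US = 2.957353e-05 m^3, so 18.03 fluid_ounce_US = 18.03 * 2.957353e-05 = 0.00053321074 m^3. 1 parsec = 3.0856776e+16 m, so 43.12 parsec = 43.12 * 3.0856776e+16 = 1.3305442e+18 m. Combine: 0.00053321074 m^3 / 1.3305442e+18 m = 4.0074636e-22 m^2. 1 acre = 4046.8564 m^2, so 4.0074636e-22 m^2 = 4.0074636e-22 / 4046.8564 = 9.9026583e-26 acre ≈ 9.903e-26 acre (4 s.f.).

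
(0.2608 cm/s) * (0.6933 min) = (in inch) 1 cm/s = 0.01 m/s, so 0.2608 cm/s = 0.2608 * 0.01 = 0.002608 m/s. 1 min = 60 s, so 0.6933 min = 0.6933 * 60 = 41.598 s. Combine: 0.002608 m/s * 41.598 s = 0.10848758 m. 1 inch = 0.0254 m, so 0.10848758 m = 0.10848758 / 0.0254 = 4.2711647 inch ≈ 4.271 inch (4 s.f.). Final answer: 4.271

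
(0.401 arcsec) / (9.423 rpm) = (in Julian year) 6.243e-14. Check: 1 arcsec = 4.8481368e-06 rad, so 0.401 arcsec = 0.401 * 4.8481368e-06 = 1.9441029e-06 rad. 1 rpm = 0.10471976 rad/s, so 9.423 rpm = 9.423 * 0.10471976 = 0.98677425 rad/s. Combine: 1.9441029e-06 rad / 0.98677425 rad/s = 1.9701597e-06 s. 1 Julian year = 31557600 s, so 1.9701597e-06 s = 1.9701597e-06 / 31557600 = 6.2430593e-14 Julian year ≈ 6.243e-14 Julian year (4 s.f.).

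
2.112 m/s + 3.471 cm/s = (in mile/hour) 2.112 m/s is already in m/s. 1 cm/s = 0.01 m/s, so 3.471 cm/s = 3.471 * 0.01 = 0.03471 m/s. Sum: 2.112 + 0.03471 = 2.14671 m/s. 1 mile/hour = 0.44704 m/s, so 2.14671 m/s = 2.14671 / 0.44704 = 4.8020535 mile/hour ≈ 4.802 mile/hour (4 s.f.). Final answer: 4.802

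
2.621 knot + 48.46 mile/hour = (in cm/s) 1 knot = 0.51444444 m/s, so 2.621 knot = 2.621 * 0.51444444 = 1.3483589 m/s. 1 mile/hour = 0.44704 m/s, so 48.46 mile/hour = 48.46 * 0.44704 = 21.663558 m/s. Sum: 1.3483589 + 21.663558 = 23.011917 m/s. 1 cm/s = 0.01 m/s, so 23.011917 m/s = 23.011917 / 0.01 = 2301.1917 cm/s ≈ 2301 cm/s (4 s.f.). Final answer: 2301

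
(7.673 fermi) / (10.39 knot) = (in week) 1 fermi = 1e-15 m, so 7.673 fermi = 7.673 * 1e-15 = 7.673e-15 m. 1 knot = 0.51444444 m/s, so 10.39 knot = 10.39 * 0.51444444 = 5.3450778 m/s. Combine: 7.673e-15 m / 5.3450778 m/s = 1.4355264e-15 s. 1 week = 604800 s, so 1.4355264e-15 s = 1.4355264e-15 / 604800 = 2.3735555e-21 week ≈ 2.374e-21 week (4 s.f.). Final answer: 2.374e-21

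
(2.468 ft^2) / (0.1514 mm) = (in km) 1.514. Check: 1 ft^2 = 0.09290304 m^2, so 2.468 ft^2 = 2.468 * 0.09290304 = 0.2292847 m^2. 1 mm = 0.001 m, so 0.1514 mm = 0.1514 * 0.001 = 0.0001514 m. Combine: 0.2292847 m^2 / 0.0001514 m = 1514.43 m. 1 km = 1000 m, so 1514.43 m = 1514.43 / 1000 = 1.51443 km ≈ 1.514 km (4 s.f.).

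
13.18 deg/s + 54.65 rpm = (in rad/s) 5.953. Check: 1 deg/s = 0.017453293 rad/s, so 13.18 deg/s = 13.18 * 0.017453293 = 0.2300344 rad/s. 1 rpm = 0.10471976 rad/s, so 54.65 rpm = 54.65 * 0.10471976 = 5.7229346 rad/s. Sum: 0.2300344 + 5.7229346 = 5.952969 rad/s. Result: 5.952969 rad/s ≈ 5.953 rad/s (4 s.f.).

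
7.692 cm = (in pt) 1 cm = 0.01 m, so 7.692 cm = 7.692 * 0.01 = 0.07692 m. 1 pt = 0.00035277778 m, so 0.07692 m = 0.07692 / 0.00035277778 = 218.04094 pt ≈ 218 pt (4 s.f.). Final answer: 218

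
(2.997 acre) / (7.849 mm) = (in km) 1545. Check: 1 acre = 4046.8564 m^2, so 2.997 acre = 2.997 * 4046.8564 = 12128.429 m^2. 1 mm = 0.001 m, so 7.849 mm = 7.849 * 0.001 = 0.007849 m. Combine: 12128.429 m^2 / 0.007849 m = 1545219.6 m. 1 km = 1000 m, so 1545219.6 m = 1545219.6 / 1000 = 1545.2196 km ≈ 1545 km (4 s.f.).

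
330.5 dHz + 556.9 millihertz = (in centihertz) 3361. Check: 1 dHz = 0.1 Hz, so 330.5 dHz = 330.5 * 0.1 = 33.05 Hz. 1 millihertz = 0.001 Hz, so 556.9 millihertz = 556.9 * 0.001 = 0.5569 Hz. Sum: 33.05 + 0.5569 = 33.6069 Hz. 1 centihertz = 0.01 Hz, so 33.6069 Hz = 33.6069 / 0.01 = 3360.69 centihertz ≈ 3361 centihertz (4 s.f.).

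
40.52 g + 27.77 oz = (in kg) 0.8278. Check: 1 g = 0.001 kg, so 40.52 g = 40.52 * 0.001 = 0.04052 kg. 1 oz = 0.028349523 kg, so 27.77 oz = 27.77 * 0.028349523 = 0.78726626 kg. Sum: 0.04052 + 0.78726626 = 0.82778626 kg. Result: 0.82778626 kg ≈ 0.8278 kg (4 s.f.).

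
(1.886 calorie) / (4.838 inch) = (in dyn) 1 calorie = 4.184 J, so 1.886 calorie = 1.886 * 4.184 = 7.891024 J. 1 inch = 0.0254 m, so 4.838 inch = 4.838 * 0.0254 = 0.1228852 m. Combine: 7.891024 J / 0.1228852 m = 64.2146 N. 1 dyn = 1e-05 N, so 64.2146 N = 64.2146 / 1e-05 = 6421460 dyn ≈ 6.421e+06 dyn (4 s.f.). Final answer: 6.421e+06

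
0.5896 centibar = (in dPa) 1 centibar = 1000 Pa, so 0.5896 centibar = 0.5896 * 1000 = 589.6 Pa. 1 dPa = 0.1 Pa, so 589.6 Pa = 589.6 / 0.1 = 5896 dPa. Final answer: 5896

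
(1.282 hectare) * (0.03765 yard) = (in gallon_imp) 1 hectare = 10000 m^2, so 1.282 hectare = 1.282 * 10000 = 12820 m^2. 1 yard = 0.9144 m, so 0.03765 yard = 0.03765 * 0.9144 = 0.03442716 m. Combine: 12820 m^2 * 0.03442716 m = 441.35619 m^3. 1 gallon_imp = 0.00454609 m^3, so 441.35619 m^3 = 441.35619 / 0.00454609 = 97084.79 gallon_imp ≈ 9.708e+04 gallon_imp (4 s.f.). Final answer: 9.708e+04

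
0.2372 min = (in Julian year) 4.51e-07. Check: 1 min = 60 s, so 0.2372 min = 0.2372 * 60 = 14.232 s. 1 Julian year = 31557600 s, so 14.232 s = 14.232 / 31557600 = 4.5098487e-07 Julian year ≈ 4.51e-07 Julian year (4 s.f.).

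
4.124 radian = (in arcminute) 1.418e+04. Check: 4.124 radian = 4.124 rad. 1 arcminute = 0.00029088821 rad, so 4.124 rad = 4.124 / 0.00029088821 = 14177.268 arcminute ≈ 1.418e+04 arcminute (4 s.f.).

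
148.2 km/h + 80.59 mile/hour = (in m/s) 1 km/h = 0.27777778 m/s, so 148.2 km/h = 148.2 * 0.27777778 = 41.166667 m/s. 1 mile/hour = 0.44704 m/s, so 80.59 mile/hour = 80.59 * 0.44704 = 36.026954 m/s. Sum: 41.166667 + 36.026954 = 77.19362 m/s. Result: 77.19362 m/s ≈ 77.19 m/s (4 s.f.). Final answer: 77.19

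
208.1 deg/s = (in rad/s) 3.632. Check: 1 deg/s = 0.017453293 rad/s, so 208.1 deg/s = 208.1 * 0.017453293 = 3.6320302 rad/s. Result: 3.6320302 rad/s ≈ 3.632 rad/s (4 s.f.).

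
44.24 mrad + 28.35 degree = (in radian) 1 mrad = 0.001 rad, so 44.24 mrad = 44.24 * 0.001 = 0.04424 rad. 1 degree = 0.017453293 rad, so 28.35 degree = 28.35 * 0.017453293 = 0.49480084 rad. Sum: 0.04424 + 0.49480084 = 0.53904084 rad. 0.53904084 rad = 0.53904084 radian ≈ 0.539 radian (4 s.f.). Final answer: 0.539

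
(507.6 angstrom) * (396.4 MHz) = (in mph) 1 angstrom = 1e-10 m, so 507.6 angstrom = 507.6 * 1e-10 = 5.076e-08 m. 1 MHz = 1000000 Hz, so 396.4 MHz = 396.4 * 1000000 = 3.964e+08 Hz. Combine: 5.076e-08 m * 3.964e+08 Hz = 20.121264 m/s. 1 mph = 0.44704 m/s, so 20.121264 m/s = 20.121264 / 0.44704 = 45.009986 mph ≈ 45.01 mph (4 s.f.). Final answer: 45.01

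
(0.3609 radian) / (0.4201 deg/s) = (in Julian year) 1.56e-06. Check: 0.3609 radian = 0.3609 rad. 1 deg/s = 0.017453293 rad/s, so 0.4201 deg/s = 0.4201 * 0.017453293 = 0.0073321282 rad/s. Combine: 0.3609 rad / 0.0073321282 rad/s = 49.221725 s. 1 Julian year = 31557600 s, so 49.221725 s = 49.221725 / 31557600 = 1.5597424e-06 Julian year ≈ 1.56e-06 Julian year (4 s.f.).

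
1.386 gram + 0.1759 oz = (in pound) 1 gram = 0.001 kg, so 1.386 gram = 1.386 * 0.001 = 0.001386 kg. 1 oz = 0.028349523 kg, so 0.1759 oz = 0.1759 * 0.028349523 = 0.0049866811 kg. Sum: 0.001386 + 0.0049866811 = 0.0063726811 kg. 1 pound = 0.45359237 kg, so 0.0063726811 kg = 0.0063726811 / 0.45359237 = 0.014049357 pound ≈ 0.01405 pound (4 s.f.). Final answer: 0.01405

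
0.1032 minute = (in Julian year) 1 minute = 60 s, so 0.1032 minute = 0.1032 * 60 = 6.192 s. 1 Julian year = 31557600 s, so 6.192 s = 6.192 / 31557600 = 1.9621264e-07 Julian year ≈ 1.962e-07 Julian year (4 s.f.). Final answer: 1.962e-07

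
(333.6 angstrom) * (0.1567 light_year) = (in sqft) 1 angstrom = 1e-10 m, so 333.6 angstrom = 333.6 * 1e-10 = 3.336e-08 m. 1 light_year = 9.4607305e+15 m, so 0.1567 light_year = 0.1567 * 9.4607305e+15 = 1.4824965e+15 m. Combine: 3.336e-08 m * 1.4824965e+15 m = 49456082 m^2. 1 sqft = 0.09290304 m^2, so 49456082 m^2 = 49456082 / 0.09290304 = 5.3234084e+08 sqft ≈ 5.323e+08 sqft (4 s.f.). Final answer: 5.323e+08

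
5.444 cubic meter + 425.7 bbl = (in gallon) 5.444 cubic meter = 5.444 m^3. 1 bbl = 0.15898729 m^3, so 425.7 bbl = 425.7 * 0.15898729 = 67.680891 m^3. Sum: 5.444 + 67.680891 = 73.124891 m^3. 1 gallon = 0.0037854118 m^3, so 73.124891 m^3 = 73.124891 / 0.0037854118 = 19317.553 gallon ≈ 1.932e+04 gallon (4 s.f.). Final answer: 1.932e+04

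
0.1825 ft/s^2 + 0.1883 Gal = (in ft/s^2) 0.1887. Check: 1 ft/s^2 = 0.3048 m/s^2, so 0.1825 ft/s^2 = 0.1825 * 0.3048 = 0.055626 m/s^2. 1 Gal = 0.01 m/s^2, so 0.1883 Gal = 0.1883 * 0.01 = 0.001883 m/s^2. Sum: 0.055626 + 0.001883 = 0.057509 m/s^2. 1 ft/s^2 = 0.3048 m/s^2, so 0.057509 m/s^2 = 0.057509 / 0.3048 = 0.18867782 ft/s^2 ≈ 0.1887 ft/s^2 (4 s.f.).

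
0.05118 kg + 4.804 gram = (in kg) 0.05118 kg is already in kg. 1 gram = 0.001 kg, so 4.804 gram = 4.804 * 0.001 = 0.004804 kg. Sum: 0.05118 + 0.004804 = 0.055984 kg. Result: 0.055984 kg ≈ 0.05598 kg (4 s.f.). Final answer: 0.05598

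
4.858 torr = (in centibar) 1 torr = 133.32237 Pa, so 4.858 torr = 4.858 * 133.32237 = 647.68007 Pa. 1 centibar = 1000 Pa, so 647.68007 Pa = 647.68007 / 1000 = 0.64768007 centibar ≈ 0.6477 centibar (4 s.f.). Final answer: 0.6477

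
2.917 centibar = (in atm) 1 centibar = 1000 Pa, so 2.917 centibar = 2.917 * 1000 = 2917 Pa. 1 atm = 101325 Pa, so 2917 Pa = 2917 / 101325 = 0.028788552 atm ≈ 0.02879 atm (4 s.f.). Final answer: 0.02879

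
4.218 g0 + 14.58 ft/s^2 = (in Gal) 1 g0 = 9.80665 m/s^2, so 4.218 g0 = 4.218 * 9.80665 = 41.36445 m/s^2. 1 ft/s^2 = 0.3048 m/s^2, so 14.58 ft/s^2 = 14.58 * 0.3048 = 4.443984 m/s^2. Sum: 41.36445 + 4.443984 = 45.808434 m/s^2. 1 Gal = 0.01 m/s^2, so 45.808434 m/s^2 = 45.808434 / 0.01 = 4580.8434 Gal ≈ 4581 Gal (4 s.f.). Final answer: 4581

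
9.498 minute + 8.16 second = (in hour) 1 minute = 60 s, so 9.498 minute = 9.498 * 60 = 569.88 s. 8.16 second = 8.16 s. Sum: 569.88 + 8.16 = 578.04 s. 1 hour = 3600 s, so 578.04 s = 578.04 / 3600 = 0.16056667 hour ≈ 0.1606 hour (4 s.f.). Final answer: 0.1606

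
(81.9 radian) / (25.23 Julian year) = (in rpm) 81.9 radian = 81.9 rad. 1 Julian year = 31557600 s, so 25.23 Julian year = 25.23 * 31557600 = 7.9619825e+08 s. Combine: 81.9 rad / 7.9619825e+08 s = 1.0286383e-07 rad/s. 1 rpm = 0.10471976 rad/s, so 1.0286383e-07 rad/s = 1.0286383e-07 / 0.10471976 = 9.8227721e-07 rpm ≈ 9.823e-07 rpm (4 s.f.). Final answer: 9.823e-07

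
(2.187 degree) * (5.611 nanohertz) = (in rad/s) 1 degree = 0.017453293 rad, so 2.187 degree = 2.187 * 0.017453293 = 0.038170351 rad. 1 nanohertz = 1e-09 Hz, so 5.611 nanohertz = 5.611 * 1e-09 = 5.611e-09 Hz. Combine: 0.038170351 rad * 5.611e-09 Hz = 2.1417384e-10 rad/s. Result: 2.1417384e-10 rad/s ≈ 2.142e-10 rad/s (4 s.f.). Final answer: 2.142e-10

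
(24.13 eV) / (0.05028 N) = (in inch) 3.027e-15. Check: 1 eV = 1.6021766e-19 J, so 24.13 eV = 24.13 * 1.6021766e-19 = 3.8660522e-18 J. 0.05028 N is already in N. Combine: 3.8660522e-18 J / 0.05028 N = 7.6890458e-17 m. 1 inch = 0.0254 m, so 7.6890458e-17 m = 7.6890458e-17 / 0.0254 = 3.0271834e-15 inch ≈ 3.027e-15 inch (4 s.f.).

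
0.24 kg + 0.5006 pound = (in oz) 0.24 kg is already in kg. 1 pound = 0.45359237 kg, so 0.5006 pound = 0.5006 * 0.45359237 = 0.22706834 kg. Sum: 0.24 + 0.22706834 = 0.46706834 kg. 1 oz = 0.028349523 kg, so 0.46706834 kg = 0.46706834 / 0.028349523 = 16.475351 oz ≈ 16.48 oz (4 s.f.). Final answer: 16.48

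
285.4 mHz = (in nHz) 2.854e+08. Check: 1 mHz = 0.001 Hz, so 285.4 mHz = 285.4 * 0.001 = 0.2854 Hz. 1 nHz = 1e-09 Hz, so 0.2854 Hz = 0.2854 / 1e-09 = 2.854e+08 nHz.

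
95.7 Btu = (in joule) 1 Btu = 1055.0559 J, so 95.7 Btu = 95.7 * 1055.0559 = 100968.85 J. 100968.85 J = 100968.85 joule ≈ 1.01e+05 joule (4 s.f.). Final answer: 1.01e+05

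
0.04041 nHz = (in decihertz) 1 nHz = 1e-09 Hz, so 0.04041 nHz = 0.04041 * 1e-09 = 4.041e-11 Hz. 1 decihertz = 0.1 Hz, so 4.041e-11 Hz = 4.041e-11 / 0.1 = 4.041e-10 decihertz. Final answer: 4.041e-10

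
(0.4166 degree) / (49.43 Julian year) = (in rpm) 1 degree = 0.017453293 rad, so 0.4166 degree = 0.4166 * 0.017453293 = 0.0072710417 rad. 1 Julian year = 31557600 s, so 49.43 Julian year = 49.43 * 31557600 = 1.5598922e+09 s. Combine: 0.0072710417 rad / 1.5598922e+09 s = 4.6612463e-12 rad/s. 1 rpm = 0.10471976 rad/s, so 4.6612463e-12 rad/s = 4.6612463e-12 / 0.10471976 = 4.4511624e-11 rpm ≈ 4.451e-11 rpm (4 s.f.). Final answer: 4.451e-11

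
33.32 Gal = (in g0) 1 Gal = 0.01 m/s^2, so 33.32 Gal = 33.32 * 0.01 = 0.3332 m/s^2. 1 g0 = 9.80665 m/s^2, so 0.3332 m/s^2 = 0.3332 / 9.80665 = 0.033976944 g0 ≈ 0.03398 g0 (4 s.f.). Final answer: 0.03398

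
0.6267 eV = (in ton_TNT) 2.4e-29. Check: 1 eV = 1.6021766e-19 J, so 0.6267 eV = 0.6267 * 1.6021766e-19 = 1.0040841e-19 J. 1 ton_TNT = 4.184e+09 J, so 1.0040841e-19 J = 1.0040841e-19 / 4.184e+09 = 2.3998186e-29 ton_TNT ≈ 2.4e-29 ton_TNT (4 s.f.).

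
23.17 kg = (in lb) 51.08. Check: 1 lb = 0.45359237 kg, so 23.17 kg = 23.17 / 0.45359237 = 51.081106 lb ≈ 51.08 lb (4 s.f.).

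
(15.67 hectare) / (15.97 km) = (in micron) 9.812e+06. Check: 1 hectare = 10000 m^2, so 15.67 hectare = 15.67 * 10000 = 156700 m^2. 1 km = 1000 m, so 15.97 km = 15.97 * 1000 = 15970 m. Combine: 156700 m^2 / 15970 m = 9.8121478 m. 1 micron = 1e-06 m, so 9.8121478 m = 9.8121478 / 1e-06 = 9812147.8 micron ≈ 9.812e+06 micron (4 s.f.).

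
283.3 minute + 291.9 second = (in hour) 1 minute = 60 s, so 283.3 minute = 283.3 * 60 = 16998 s. 291.9 second = 291.9 s. Sum: 16998 + 291.9 = 17289.9 s. 1 hour = 3600 s, so 17289.9 s = 17289.9 / 3600 = 4.80275 hour ≈ 4.803 hour (4 s.f.). Final answer: 4.803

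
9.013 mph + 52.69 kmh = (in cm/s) 1 mph = 0.44704 m/s, so 9.013 mph = 9.013 * 0.44704 = 4.0291715 m/s. 1 kmh = 0.27777778 m/s, so 52.69 kmh = 52.69 * 0.27777778 = 14.636111 m/s. Sum: 4.0291715 + 14.636111 = 18.665283 m/s. 1 cm/s = 0.01 m/s, so 18.665283 m/s = 18.665283 / 0.01 = 1866.5283 cm/s ≈ 1867 cm/s (4 s.f.). Final answer: 1867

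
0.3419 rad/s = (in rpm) 1 rpm = 0.10471976 rad/s, so 0.3419 rad/s = 0.3419 / 0.10471976 = 3.2649045 rpm ≈ 3.265 rpm (4 s.f.). Final answer: 3.265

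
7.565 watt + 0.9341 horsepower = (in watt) 704.1. Check: 7.565 watt = 7.565 W. 1 horsepower = 745.69987 W, so 0.9341 horsepower = 0.9341 * 745.69987 = 696.55825 W. Sum: 7.565 + 696.55825 = 704.12325 W. 704.12325 W = 704.12325 watt ≈ 704.1 watt (4 s.f.).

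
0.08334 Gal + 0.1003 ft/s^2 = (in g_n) 1 Gal = 0.01 m/s^2, so 0.08334 Gal = 0.08334 * 0.01 = 0.0008334 m/s^2. 1 ft/s^2 = 0.3048 m/s^2, so 0.1003 ft/s^2 = 0.1003 * 0.3048 = 0.03057144 m/s^2. Sum: 0.0008334 + 0.03057144 = 0.03140484 m/s^2. 1 g_n = 9.80665 m/s^2, so 0.03140484 m/s^2 = 0.03140484 / 9.80665 = 0.0032024025 g_n ≈ 0.003202 g_n (4 s.f.). Final answer: 0.003202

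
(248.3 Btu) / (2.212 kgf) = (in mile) 7.504. Check: 1 Btu = 1055.0559 J, so 248.3 Btu = 248.3 * 1055.0559 = 261970.37 J. 1 kgf = 9.80665 N, so 2.212 kgf = 2.212 * 9.80665 = 21.69231 N. Combine: 261970.37 J / 21.69231 N = 12076.647 m. 1 mile = 1609.344 m, so 12076.647 m = 12076.647 / 1609.344 = 7.5040805 mile ≈ 7.504 mile (4 s.f.).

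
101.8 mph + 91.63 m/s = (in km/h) 1 mph = 0.44704 m/s, so 101.8 mph = 101.8 * 0.44704 = 45.508672 m/s. 91.63 m/s is already in m/s. Sum: 45.508672 + 91.63 = 137.13867 m/s. 1 km/h = 0.27777778 m/s, so 137.13867 m/s = 137.13867 / 0.27777778 = 493.69922 km/h ≈ 493.7 km/h (4 s.f.). Final answer: 493.7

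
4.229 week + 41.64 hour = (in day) 31.34. Check: 1 week = 604800 s, so 4.229 week = 4.229 * 604800 = 2557699.2 s. 1 hour = 3600 s, so 41.64 hour = 41.64 * 3600 = 149904 s. Sum: 2557699.2 + 149904 = 2707603.2 s. 1 day = 86400 s, so 2707603.2 s = 2707603.2 / 86400 = 31.338 day ≈ 31.34 day (4 s.f.).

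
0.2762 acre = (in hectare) 1 acre = 4046.8564 m^2, so 0.2762 acre = 0.2762 * 4046.8564 = 1117.7417 m^2. 1 hectare = 10000 m^2, so 1117.7417 m^2 = 1117.7417 / 10000 = 0.11177417 hectare ≈ 0.1118 hectare (4 s.f.). Final answer: 0.1118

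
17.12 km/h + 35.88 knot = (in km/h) 1 km/h = 0.27777778 m/s, so 17.12 km/h = 17.12 * 0.27777778 = 4.7555556 m/s. 1 knot = 0.51444444 m/s, so 35.88 knot = 35.88 * 0.51444444 = 18.458267 m/s. Sum: 4.7555556 + 18.458267 = 23.213822 m/s. 1 km/h = 0.27777778 m/s, so 23.213822 m/s = 23.213822 / 0.27777778 = 83.56976 km/h ≈ 83.57 km/h (4 s.f.). Final answer: 83.57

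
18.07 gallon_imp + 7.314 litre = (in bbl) 0.5627. Check: 1 gallon_imp = 0.00454609 m^3, so 18.07 gallon_imp = 18.07 * 0.00454609 = 0.082147846 m^3. 1 litre = 0.001 m^3, so 7.314 litre = 7.314 * 0.001 = 0.007314 m^3. Sum: 0.082147846 + 0.007314 = 0.089461846 m^3. 1 bbl = 0.15898729 m^3, so 0.089461846 m^3 = 0.089461846 / 0.15898729 = 0.56269808 bbl ≈ 0.5627 bbl (4 s.f.).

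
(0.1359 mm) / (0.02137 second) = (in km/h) 0.02289. Check: 1 mm = 0.001 m, so 0.1359 mm = 0.1359 * 0.001 = 0.0001359 m. 0.02137 second = 0.02137 s. Combine: 0.0001359 m / 0.02137 s = 0.0063593823 m/s. 1 km/h = 0.27777778 m/s, so 0.0063593823 m/s = 0.0063593823 / 0.27777778 = 0.022893776 km/h ≈ 0.02289 km/h (4 s.f.).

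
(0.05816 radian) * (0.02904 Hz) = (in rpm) 0.01613. Check: 0.05816 radian = 0.05816 rad. 0.02904 Hz is already in Hz. Combine: 0.05816 rad * 0.02904 Hz = 0.0016889664 rad/s. 1 rpm = 0.10471976 rad/s, so 0.0016889664 rad/s = 0.0016889664 / 0.10471976 = 0.016128441 rpm ≈ 0.01613 rpm (4 s.f.).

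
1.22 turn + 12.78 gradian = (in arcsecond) 1.623e+06. Check: 1 turn = 6.2831853 rad, so 1.22 turn = 1.22 * 6.2831853 = 7.6654861 rad. 1 gradian = 0.015707963 rad, so 12.78 gradian = 12.78 * 0.015707963 = 0.20074777 rad. Sum: 7.6654861 + 0.20074777 = 7.8662338 rad. 1 arcsecond = 4.8481368e-06 rad, so 7.8662338 rad = 7.8662338 / 4.8481368e-06 = 1622527.2 arcsecond ≈ 1.623e+06 arcsecond (4 s.f.).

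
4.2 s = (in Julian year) 1.331e-07. Check: 1 Julian year = 31557600 s, so 4.2 s = 4.2 / 31557600 = 1.3308997e-07 Julian year ≈ 1.331e-07 Julian year (4 s.f.).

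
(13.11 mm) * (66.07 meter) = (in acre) 1 mm = 0.001 m, so 13.11 mm = 13.11 * 0.001 = 0.01311 m. 66.07 meter = 66.07 m. Combine: 0.01311 m * 66.07 m = 0.8661777 m^2. 1 acre = 4046.8564 m^2, so 0.8661777 m^2 = 0.8661777 / 4046.8564 = 0.00021403717 acre ≈ 0.000214 acre (4 s.f.). Final answer: 0.000214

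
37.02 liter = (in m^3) 0.03702. Check: 1 liter = 0.001 m^3, so 37.02 liter = 37.02 * 0.001 = 0.03702 m^3. Result: 0.03702 m^3.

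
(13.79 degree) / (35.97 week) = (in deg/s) 1 degree = 0.017453293 rad, so 13.79 degree = 13.79 * 0.017453293 = 0.2406809 rad. 1 week = 604800 s, so 35.97 week = 35.97 * 604800 = 21754656 s. Combine: 0.2406809 rad / 21754656 s = 1.106342e-08 rad/s. 1 deg/s = 0.017453293 rad/s, so 1.106342e-08 rad/s = 1.106342e-08 / 0.017453293 = 6.3388729e-07 deg/s ≈ 6.339e-07 deg/s (4 s.f.). Final answer: 6.339e-07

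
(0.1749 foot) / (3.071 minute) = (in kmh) 1 foot = 0.3048 m, so 0.1749 foot = 0.1749 * 0.3048 = 0.05330952 m. 1 minute = 60 s, so 3.071 minute = 3.071 * 60 = 184.26 s. Combine: 0.05330952 m / 184.26 s = 0.00028931683 m/s. 1 kmh = 0.27777778 m/s, so 0.00028931683 m/s = 0.00028931683 / 0.27777778 = 0.0010415406 kmh ≈ 0.001042 kmh (4 s.f.). Final answer: 0.001042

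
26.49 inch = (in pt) 1907. Check: 1 inch = 0.0254 m, so 26.49 inch = 26.49 * 0.0254 = 0.672846 m. 1 pt = 0.00035277778 m, so 0.672846 m = 0.672846 / 0.00035277778 = 1907.28 pt ≈ 1907 pt (4 s.f.).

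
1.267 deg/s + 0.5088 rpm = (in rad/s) 1 deg/s = 0.017453293 rad/s, so 1.267 deg/s = 1.267 * 0.017453293 = 0.022113322 rad/s. 1 rpm = 0.10471976 rad/s, so 0.5088 rpm = 0.5088 * 0.10471976 = 0.053281411 rad/s. Sum: 0.022113322 + 0.053281411 = 0.075394733 rad/s. Result: 0.075394733 rad/s ≈ 0.07539 rad/s (4 s.f.). Final answer: 0.07539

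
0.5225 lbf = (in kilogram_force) 0.237. Check: 1 lbf = 4.4482216 N, so 0.5225 lbf = 0.5225 * 4.4482216 = 2.3241958 N. 1 kilogram_force = 9.80665 N, so 2.3241958 N = 2.3241958 / 9.80665 = 0.23700201 kilogram_force ≈ 0.237 kilogram_force (4 s.f.).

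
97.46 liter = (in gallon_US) 25.75. Check: 1 liter = 0.001 m^3, so 97.46 liter = 97.46 * 0.001 = 0.09746 m^3. 1 gallon_US = 0.0037854118 m^3, so 0.09746 m^3 = 0.09746 / 0.0037854118 = 25.746208 gallon_US ≈ 25.75 gallon_US (4 s.f.).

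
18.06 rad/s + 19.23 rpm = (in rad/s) 20.07. Check: 18.06 rad/s is already in rad/s. 1 rpm = 0.10471976 rad/s, so 19.23 rpm = 19.23 * 0.10471976 = 2.0137609 rad/s. Sum: 18.06 + 2.0137609 = 20.073761 rad/s. Result: 20.073761 rad/s ≈ 20.07 rad/s (4 s.f.).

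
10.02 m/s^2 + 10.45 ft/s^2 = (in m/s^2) 10.02 m/s^2 is already in m/s^2. 1 ft/s^2 = 0.3048 m/s^2, so 10.45 ft/s^2 = 10.45 * 0.3048 = 3.18516 m/s^2. Sum: 10.02 + 3.18516 = 13.20516 m/s^2. Result: 13.20516 m/s^2 ≈ 13.21 m/s^2 (4 s.f.). Final answer: 13.21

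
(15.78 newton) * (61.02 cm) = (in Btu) 15.78 newton = 15.78 N. 1 cm = 0.01 m, so 61.02 cm = 61.02 * 0.01 = 0.6102 m. Combine: 15.78 N * 0.6102 m = 9.628956 J. 1 Btu = 1055.0559 J, so 9.628956 J = 9.628956 / 1055.0559 = 0.0091264893 Btu ≈ 0.009126 Btu (4 s.f.). Final answer: 0.009126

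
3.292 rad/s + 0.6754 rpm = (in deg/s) 3.292 rad/s is already in rad/s. 1 rpm = 0.10471976 rad/s, so 0.6754 rpm = 0.6754 * 0.10471976 = 0.070727723 rad/s. Sum: 3.292 + 0.070727723 = 3.3627277 rad/s. 1 deg/s = 0.017453293 rad/s, so 3.3627277 rad/s = 3.3627277 / 0.017453293 = 192.67011 deg/s ≈ 192.7 deg/s (4 s.f.). Final answer: 192.7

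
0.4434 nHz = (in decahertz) 1 nHz = 1e-09 Hz, so 0.4434 nHz = 0.4434 * 1e-09 = 4.434e-10 Hz. 1 decahertz = 10 Hz, so 4.434e-10 Hz = 4.434e-10 / 10 = 4.434e-11 decahertz. Final answer: 4.434e-11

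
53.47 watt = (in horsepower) 0.0717. Check: 53.47 watt = 53.47 W. 1 horsepower = 745.69987 W, so 53.47 W = 53.47 / 745.69987 = 0.071704451 horsepower ≈ 0.0717 horsepower (4 s.f.).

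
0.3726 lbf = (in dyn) 1.657e+05. Check: 1 lbf = 4.4482216 N, so 0.3726 lbf = 0.3726 * 4.4482216 = 1.6574074 N. 1 dyn = 1e-05 N, so 1.6574074 N = 1.6574074 / 1e-05 = 165740.74 dyn ≈ 1.657e+05 dyn (4 s.f.).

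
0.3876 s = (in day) 4.486e-06. Check: 1 day = 86400 s, so 0.3876 s = 0.3876 / 86400 = 4.4861111e-06 day ≈ 4.486e-06 day (4 s.f.).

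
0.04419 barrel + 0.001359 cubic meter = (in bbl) 0.05274. Check: 1 barrel = 0.15898729 m^3, so 0.04419 barrel = 0.04419 * 0.15898729 = 0.0070256486 m^3. 0.001359 cubic meter = 0.001359 m^3. Sum: 0.0070256486 + 0.001359 = 0.0083846486 m^3. 1 bbl = 0.15898729 m^3, so 0.0083846486 m^3 = 0.0083846486 / 0.15898729 = 0.052737853 bbl ≈ 0.05274 bbl (4 s.f.).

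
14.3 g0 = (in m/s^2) 140.2. Check: 1 g0 = 9.80665 m/s^2, so 14.3 g0 = 14.3 * 9.80665 = 140.2351 m/s^2. Result: 140.2351 m/s^2 ≈ 140.2 m/s^2 (4 s.f.).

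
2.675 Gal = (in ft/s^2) 1 Gal = 0.01 m/s^2, so 2.675 Gal = 2.675 * 0.01 = 0.02675 m/s^2. 1 ft/s^2 = 0.3048 m/s^2, so 0.02675 m/s^2 = 0.02675 / 0.3048 = 0.087762467 ft/s^2 ≈ 0.08776 ft/s^2 (4 s.f.). Final answer: 0.08776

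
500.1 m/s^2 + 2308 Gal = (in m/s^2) 500.1 m/s^2 is already in m/s^2. 1 Gal = 0.01 m/s^2, so 2308 Gal = 2308 * 0.01 = 23.08 m/s^2. Sum: 500.1 + 23.08 = 523.18 m/s^2. Result: 523.18 m/s^2 ≈ 523.2 m/s^2 (4 s.f.). Final answer: 523.2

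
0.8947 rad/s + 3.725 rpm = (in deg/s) 0.8947 rad/s is already in rad/s. 1 rpm = 0.10471976 rad/s, so 3.725 rpm = 3.725 * 0.10471976 = 0.39008109 rad/s. Sum: 0.8947 + 0.39008109 = 1.2847811 rad/s. 1 deg/s = 0.017453293 rad/s, so 1.2847811 rad/s = 1.2847811 / 0.017453293 = 73.612534 deg/s ≈ 73.61 deg/s (4 s.f.). Final answer: 73.61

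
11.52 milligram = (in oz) 1 milligram = 1e-06 kg, so 11.52 milligram = 11.52 * 1e-06 = 1.152e-05 kg. 1 oz = 0.028349523 kg, so 1.152e-05 kg = 1.152e-05 / 0.028349523 = 0.00040635604 oz ≈ 0.0004064 oz (4 s.f.). Final answer: 0.0004064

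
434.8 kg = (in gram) 1 gram = 0.001 kg, so 434.8 kg = 434.8 / 0.001 = 434800 gram ≈ 4.348e+05 gram (4 s.f.). Final answer: 4.348e+05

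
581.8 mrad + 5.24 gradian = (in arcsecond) 1 mrad = 0.001 rad, so 581.8 mrad = 581.8 * 0.001 = 0.5818 rad. 1 gradian = 0.015707963 rad, so 5.24 gradian = 5.24 * 0.015707963 = 0.082309728 rad. Sum: 0.5818 + 0.082309728 = 0.66410973 rad. 1 arcsecond = 4.8481368e-06 rad, so 0.66410973 rad = 0.66410973 / 4.8481368e-06 = 136982.46 arcsecond ≈ 1.37e+05 arcsecond (4 s.f.). Final answer: 1.37e+05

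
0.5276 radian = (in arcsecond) 1.088e+05. Check: 0.5276 radian = 0.5276 rad. 1 arcsecond = 4.8481368e-06 rad, so 0.5276 rad = 0.5276 / 4.8481368e-06 = 108825.31 arcsecond ≈ 1.088e+05 arcsecond (4 s.f.).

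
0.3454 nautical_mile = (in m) 1 nautical_mile = 1852 m, so 0.3454 nautical_mile = 0.3454 * 1852 = 639.6808 m. Result: 639.6808 m ≈ 639.7 m (4 s.f.). Final answer: 639.7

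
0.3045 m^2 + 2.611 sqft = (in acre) 0.0001352. Check: 0.3045 m^2 is already in m^2. 1 sqft = 0.09290304 m^2, so 2.611 sqft = 2.611 * 0.09290304 = 0.24256984 m^2. Sum: 0.3045 + 0.24256984 = 0.54706984 m^2. 1 acre = 4046.8564 m^2, so 0.54706984 m^2 = 0.54706984 / 4046.8564 = 0.0001351839 acre ≈ 0.0001352 acre (4 s.f.).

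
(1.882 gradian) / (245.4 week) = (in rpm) 1 gradian = 0.015707963 rad, so 1.882 gradian = 1.882 * 0.015707963 = 0.029562387 rad. 1 week = 604800 s, so 245.4 week = 245.4 * 604800 = 1.4841792e+08 s. Combine: 0.029562387 rad / 1.4841792e+08 s = 1.9918341e-10 rad/s. 1 rpm = 0.10471976 rad/s, so 1.9918341e-10 rad/s = 1.9918341e-10 / 0.10471976 = 1.9020614e-09 rpm ≈ 1.902e-09 rpm (4 s.f.). Final answer: 1.902e-09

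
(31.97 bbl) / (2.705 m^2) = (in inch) 1 bbl = 0.15898729 m^3, so 31.97 bbl = 31.97 * 0.15898729 = 5.0828238 m^3. 2.705 m^2 is already in m^2. Combine: 5.0828238 m^3 / 2.705 m^2 = 1.8790476 m. 1 inch = 0.0254 m, so 1.8790476 m = 1.8790476 / 0.0254 = 73.978253 inch ≈ 73.98 inch (4 s.f.). Final answer: 73.98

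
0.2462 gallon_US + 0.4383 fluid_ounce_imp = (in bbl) 1 gallon_US = 0.0037854118 m^3, so 0.2462 gallon_US = 0.2462 * 0.0037854118 = 0.00093196838 m^3. 1 fluid_ounce_imp = 2.8413063e-05 m^3, so 0.4383 fluid_ounce_imp = 0.4383 * 2.8413063e-05 = 1.2453445e-05 m^3. Sum: 0.00093196838 + 1.2453445e-05 = 0.00094442183 m^3. 1 bbl = 0.15898729 m^3, so 0.00094442183 m^3 = 0.00094442183 / 0.15898729 = 0.0059402346 bbl ≈ 0.00594 bbl (4 s.f.). Final answer: 0.00594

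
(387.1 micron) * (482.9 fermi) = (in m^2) 1.869e-16. Check: 1 micron = 1e-06 m, so 387.1 micron = 387.1 * 1e-06 = 0.0003871 m. 1 fermi = 1e-15 m, so 482.9 fermi = 482.9 * 1e-15 = 4.829e-13 m. Combine: 0.0003871 m * 4.829e-13 m = 1.8693059e-16 m^2. Result: 1.8693059e-16 m^2 ≈ 1.869e-16 m^2 (4 s.f.).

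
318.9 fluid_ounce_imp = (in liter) 9.061. Check: 1 fluid_ounce_imp = 2.8413063e-05 m^3, so 318.9 fluid_ounce_imp = 318.9 * 2.8413063e-05 = 0.0090609256 m^3. 1 liter = 0.001 m^3, so 0.0090609256 m^3 = 0.0090609256 / 0.001 = 9.0609256 liter ≈ 9.061 liter (4 s.f.).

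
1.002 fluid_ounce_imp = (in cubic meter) 1 fluid_ounce_imp = 2.8413063e-05 m^3, so 1.002 fluid_ounce_imp = 1.002 * 2.8413063e-05 = 2.8469889e-05 m^3. 2.8469889e-05 m^3 = 2.8469889e-05 cubic meter ≈ 2.847e-05 cubic meter (4 s.f.). Final answer: 2.847e-05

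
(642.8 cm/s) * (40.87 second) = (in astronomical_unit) 1 cm/s = 0.01 m/s, so 642.8 cm/s = 642.8 * 0.01 = 6.428 m/s. 40.87 second = 40.87 s. Combine: 6.428 m/s * 40.87 s = 262.71236 m. 1 astronomical_unit = 1.4959787e+11 m, so 262.71236 m = 262.71236 / 1.4959787e+11 = 1.7561237e-09 astronomical_unit ≈ 1.756e-09 astronomical_unit (4 s.f.). Final answer: 1.756e-09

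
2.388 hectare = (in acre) 1 hectare = 10000 m^2, so 2.388 hectare = 2.388 * 10000 = 23880 m^2. 1 acre = 4046.8564 m^2, so 23880 m^2 = 23880 / 4046.8564 = 5.9008765 acre ≈ 5.901 acre (4 s.f.). Final answer: 5.901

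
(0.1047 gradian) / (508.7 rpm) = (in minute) 5.145e-07. Check: 1 gradian = 0.015707963 rad, so 0.1047 gradian = 0.1047 * 0.015707963 = 0.0016446238 rad. 1 rpm = 0.10471976 rad/s, so 508.7 rpm = 508.7 * 0.10471976 = 53.270939 rad/s. Combine: 0.0016446238 rad / 53.270939 rad/s = 3.0872813e-05 s. 1 minute = 60 s, so 3.0872813e-05 s = 3.0872813e-05 / 60 = 5.1454688e-07 minute ≈ 5.145e-07 minute (4 s.f.).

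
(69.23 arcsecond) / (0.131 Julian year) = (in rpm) 1 arcsecond = 4.8481368e-06 rad, so 69.23 arcsecond = 69.23 * 4.8481368e-06 = 0.00033563651 rad. 1 Julian year = 31557600 s, so 0.131 Julian year = 0.131 * 31557600 = 4134045.6 s. Combine: 0.00033563651 rad / 4134045.6 s = 8.1188391e-11 rad/s. 1 rpm = 0.10471976 rad/s, so 8.1188391e-11 rad/s = 8.1188391e-11 / 0.10471976 = 7.7529203e-10 rpm ≈ 7.753e-10 rpm (4 s.f.). Final answer: 7.753e-10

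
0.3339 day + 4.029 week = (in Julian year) 1 day = 86400 s, so 0.3339 day = 0.3339 * 86400 = 28848.96 s. 1 week = 604800 s, so 4.029 week = 4.029 * 604800 = 2436739.2 s. Sum: 28848.96 + 2436739.2 = 2465588.2 s. 1 Julian year = 31557600 s, so 2465588.2 s = 2465588.2 / 31557600 = 0.078129774 Julian year ≈ 0.07813 Julian year (4 s.f.). Final answer: 0.07813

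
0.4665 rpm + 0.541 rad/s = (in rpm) 5.633. Check: 1 rpm = 0.10471976 rad/s, so 0.4665 rpm = 0.4665 * 0.10471976 = 0.048851766 rad/s. 0.541 rad/s is already in rad/s. Sum: 0.048851766 + 0.541 = 0.58985177 rad/s. 1 rpm = 0.10471976 rad/s, so 0.58985177 rad/s = 0.58985177 / 0.10471976 = 5.6326695 rpm ≈ 5.633 rpm (4 s.f.).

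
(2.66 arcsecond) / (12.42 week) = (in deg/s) 9.837e-11. Check: 1 arcsecond = 4.8481368e-06 rad, so 2.66 arcsecond = 2.66 * 4.8481368e-06 = 1.2896044e-05 rad. 1 week = 604800 s, so 12.42 week = 12.42 * 604800 = 7511616 s. Combine: 1.2896044e-05 rad / 7511616 s = 1.7168135e-12 rad/s. 1 deg/s = 0.017453293 rad/s, so 1.7168135e-12 rad/s = 1.7168135e-12 / 0.017453293 = 9.8366169e-11 deg/s ≈ 9.837e-11 deg/s (4 s.f.).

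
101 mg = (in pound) 1 mg = 1e-06 kg, so 101 mg = 101 * 1e-06 = 0.000101 kg. 1 pound = 0.45359237 kg, so 0.000101 kg = 0.000101 / 0.45359237 = 0.00022266688 pound ≈ 0.0002227 pound (4 s.f.). Final answer: 0.0002227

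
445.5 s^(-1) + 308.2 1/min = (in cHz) 445.5 s^(-1) = 445.5 Hz. 1 1/min = 0.016666667 Hz, so 308.2 1/min = 308.2 * 0.016666667 = 5.1366667 Hz. Sum: 445.5 + 5.1366667 = 450.63667 Hz. 1 cHz = 0.01 Hz, so 450.63667 Hz = 450.63667 / 0.01 = 45063.667 cHz ≈ 4.506e+04 cHz (4 s.f.). Final answer: 4.506e+04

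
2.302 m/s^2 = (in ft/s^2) 1 ft/s^2 = 0.3048 m/s^2, so 2.302 m/s^2 = 2.302 / 0.3048 = 7.5524934 ft/s^2 ≈ 7.552 ft/s^2 (4 s.f.). Final answer: 7.552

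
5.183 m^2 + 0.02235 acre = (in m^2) 95.63. Check: 5.183 m^2 is already in m^2. 1 acre = 4046.8564 m^2, so 0.02235 acre = 0.02235 * 4046.8564 = 90.447241 m^2. Sum: 5.183 + 90.447241 = 95.630241 m^2. Result: 95.630241 m^2 ≈ 95.63 m^2 (4 s.f.).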